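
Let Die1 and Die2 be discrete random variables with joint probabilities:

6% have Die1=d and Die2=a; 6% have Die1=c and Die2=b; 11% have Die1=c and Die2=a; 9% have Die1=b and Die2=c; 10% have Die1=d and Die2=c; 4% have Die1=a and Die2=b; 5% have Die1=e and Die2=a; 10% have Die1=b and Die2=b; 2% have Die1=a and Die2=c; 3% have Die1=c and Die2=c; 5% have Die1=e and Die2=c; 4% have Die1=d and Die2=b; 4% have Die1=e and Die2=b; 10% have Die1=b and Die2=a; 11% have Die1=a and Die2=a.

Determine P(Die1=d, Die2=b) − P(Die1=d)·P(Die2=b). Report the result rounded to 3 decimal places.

P(Die1=d) = 0.06 + 0.04 + 0.10 = 0.20.
P(Die2=b) = 0.04 + 0.10 + 0.06 + 0.04 + 0.04 = 0.28.
P(Die1=d, Die2=b) − P(Die1=d)P(Die2=b) = 0.04 − 0.20×0.28 = -0.016.

-0.016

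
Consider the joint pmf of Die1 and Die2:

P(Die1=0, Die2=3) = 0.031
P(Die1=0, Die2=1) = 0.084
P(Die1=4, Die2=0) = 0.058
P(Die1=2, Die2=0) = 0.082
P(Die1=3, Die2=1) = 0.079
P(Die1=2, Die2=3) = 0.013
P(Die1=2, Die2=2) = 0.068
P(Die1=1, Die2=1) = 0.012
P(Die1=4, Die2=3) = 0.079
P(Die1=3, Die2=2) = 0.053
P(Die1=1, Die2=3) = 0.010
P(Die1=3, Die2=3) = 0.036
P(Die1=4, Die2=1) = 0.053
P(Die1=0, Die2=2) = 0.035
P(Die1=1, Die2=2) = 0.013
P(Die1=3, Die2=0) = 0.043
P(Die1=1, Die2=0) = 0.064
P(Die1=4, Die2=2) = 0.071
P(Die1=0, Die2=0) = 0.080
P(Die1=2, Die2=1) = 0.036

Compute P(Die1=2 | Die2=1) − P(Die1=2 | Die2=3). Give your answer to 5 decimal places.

0.05944

P(Die2=1) = 0.084 + 0.012 + 0.036 + 0.079 + 0.053 = 0.264; P(Die1=2 | Die2=1) = 0.036/0.264 = 0.136364.
P(Die2=3) = 0.031 + 0.010 + 0.013 + 0.036 + 0.079 = 0.169; P(Die1=2 | Die2=3) = 0.013/0.169 = 0.076923.
Difference = 0.05944.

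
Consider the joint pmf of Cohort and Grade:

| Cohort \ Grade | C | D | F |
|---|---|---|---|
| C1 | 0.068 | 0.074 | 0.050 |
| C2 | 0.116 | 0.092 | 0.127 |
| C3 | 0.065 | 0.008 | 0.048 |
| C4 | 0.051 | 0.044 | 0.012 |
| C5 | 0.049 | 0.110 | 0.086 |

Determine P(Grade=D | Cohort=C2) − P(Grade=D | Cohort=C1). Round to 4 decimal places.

P(Cohort=C2) = 0.116 + 0.092 + 0.127 = 0.335; P(Grade=D | Cohort=C2) = 0.092/0.335 = 0.27463.
P(Cohort=C1) = 0.068 + 0.074 + 0.050 = 0.192; P(Grade=D | Cohort=C1) = 0.074/0.192 = 0.38542.
Difference = -0.1108.

-0.1108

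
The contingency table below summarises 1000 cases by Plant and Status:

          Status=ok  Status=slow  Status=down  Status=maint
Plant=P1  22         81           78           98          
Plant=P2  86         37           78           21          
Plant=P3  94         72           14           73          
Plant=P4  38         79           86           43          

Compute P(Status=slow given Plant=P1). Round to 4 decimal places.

0.2903

Total with Plant=P1: 22 + 81 + 78 + 98 = 279.
P(Status=slow | Plant=P1) = 81/279 = 0.2903.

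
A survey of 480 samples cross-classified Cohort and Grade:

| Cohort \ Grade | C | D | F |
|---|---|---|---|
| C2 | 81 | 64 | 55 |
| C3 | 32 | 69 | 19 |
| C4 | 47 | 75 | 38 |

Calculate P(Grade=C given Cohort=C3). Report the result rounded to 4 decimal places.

0.2667

Total with Cohort=C3: 32 + 69 + 19 = 120.
P(Grade=C | Cohort=C3) = 32/120 = 0.2667.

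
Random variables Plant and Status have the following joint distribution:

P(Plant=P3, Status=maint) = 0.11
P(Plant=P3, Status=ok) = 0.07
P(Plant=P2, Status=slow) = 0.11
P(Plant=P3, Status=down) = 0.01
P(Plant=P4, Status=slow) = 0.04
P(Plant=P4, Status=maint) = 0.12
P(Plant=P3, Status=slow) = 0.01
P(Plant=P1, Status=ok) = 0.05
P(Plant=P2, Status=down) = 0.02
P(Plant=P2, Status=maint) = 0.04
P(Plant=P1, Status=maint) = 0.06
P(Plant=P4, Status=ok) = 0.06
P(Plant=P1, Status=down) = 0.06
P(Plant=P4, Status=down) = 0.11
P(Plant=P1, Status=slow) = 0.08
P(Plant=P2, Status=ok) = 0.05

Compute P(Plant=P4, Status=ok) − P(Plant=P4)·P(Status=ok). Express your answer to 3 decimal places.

-0.016

P(Plant=P4) = 0.06 + 0.04 + 0.11 + 0.12 = 0.33.
P(Status=ok) = 0.05 + 0.05 + 0.07 + 0.06 = 0.23.
P(Plant=P4, Status=ok) − P(Plant=P4)P(Status=ok) = 0.06 − 0.33×0.23 = -0.016.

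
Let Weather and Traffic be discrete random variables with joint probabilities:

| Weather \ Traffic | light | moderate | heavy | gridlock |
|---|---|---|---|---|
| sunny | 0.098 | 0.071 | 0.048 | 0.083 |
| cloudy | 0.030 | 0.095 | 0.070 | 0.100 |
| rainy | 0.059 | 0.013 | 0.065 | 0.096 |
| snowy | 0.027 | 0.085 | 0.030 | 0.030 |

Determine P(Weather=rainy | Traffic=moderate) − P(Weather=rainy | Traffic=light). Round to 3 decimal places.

P(Traffic=moderate) = 0.071 + 0.095 + 0.013 + 0.085 = 0.264; P(Weather=rainy | Traffic=moderate) = 0.013/0.264 = 0.0492.
P(Traffic=light) = 0.098 + 0.030 + 0.059 + 0.027 = 0.214; P(Weather=rainy | Traffic=light) = 0.059/0.214 = 0.2757.
Difference = -0.226.

-0.226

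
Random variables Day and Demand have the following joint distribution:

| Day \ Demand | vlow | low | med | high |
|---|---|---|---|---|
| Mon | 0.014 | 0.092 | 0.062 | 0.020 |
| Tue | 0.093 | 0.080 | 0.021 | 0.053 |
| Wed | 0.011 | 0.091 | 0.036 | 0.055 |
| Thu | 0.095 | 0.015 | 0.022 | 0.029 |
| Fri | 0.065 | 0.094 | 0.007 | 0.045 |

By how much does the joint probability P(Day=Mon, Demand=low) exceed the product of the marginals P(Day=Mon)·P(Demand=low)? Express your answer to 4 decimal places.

P(Day=Mon) = 0.014 + 0.092 + 0.062 + 0.020 = 0.188.
P(Demand=low) = 0.092 + 0.080 + 0.091 + 0.015 + 0.094 = 0.372.
P(Day=Mon, Demand=low) − P(Day=Mon)P(Demand=low) = 0.092 − 0.188×0.372 = 0.0221.

0.0221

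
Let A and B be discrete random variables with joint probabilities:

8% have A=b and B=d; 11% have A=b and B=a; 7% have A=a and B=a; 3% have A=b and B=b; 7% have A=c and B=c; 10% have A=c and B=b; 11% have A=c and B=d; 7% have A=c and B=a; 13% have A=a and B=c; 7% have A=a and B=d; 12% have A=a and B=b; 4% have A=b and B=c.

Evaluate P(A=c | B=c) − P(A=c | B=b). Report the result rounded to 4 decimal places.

-0.1083

P(B=c) = 0.13 + 0.04 + 0.07 = 0.24; P(A=c | B=c) = 0.07/0.24 = 0.29167.
P(B=b) = 0.12 + 0.03 + 0.10 = 0.25; P(A=c | B=b) = 0.10/0.25 = 0.40000.
Difference = -0.1083.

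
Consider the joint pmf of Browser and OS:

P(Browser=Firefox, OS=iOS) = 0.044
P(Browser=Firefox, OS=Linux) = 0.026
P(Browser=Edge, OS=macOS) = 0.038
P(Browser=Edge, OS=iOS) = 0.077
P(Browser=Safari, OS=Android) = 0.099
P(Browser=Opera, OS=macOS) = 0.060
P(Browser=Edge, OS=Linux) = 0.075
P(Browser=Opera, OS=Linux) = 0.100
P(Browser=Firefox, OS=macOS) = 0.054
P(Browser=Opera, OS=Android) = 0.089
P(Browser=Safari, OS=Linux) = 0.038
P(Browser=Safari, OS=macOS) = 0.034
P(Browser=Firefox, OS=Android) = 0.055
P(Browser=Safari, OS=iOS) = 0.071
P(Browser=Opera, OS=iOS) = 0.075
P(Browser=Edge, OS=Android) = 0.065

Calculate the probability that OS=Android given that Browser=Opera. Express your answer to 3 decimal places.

0.275

P(Browser=Opera) = 0.060 + 0.100 + 0.075 + 0.089 = 0.324.
P(OS=Android | Browser=Opera) = 0.089/0.324 = 0.275.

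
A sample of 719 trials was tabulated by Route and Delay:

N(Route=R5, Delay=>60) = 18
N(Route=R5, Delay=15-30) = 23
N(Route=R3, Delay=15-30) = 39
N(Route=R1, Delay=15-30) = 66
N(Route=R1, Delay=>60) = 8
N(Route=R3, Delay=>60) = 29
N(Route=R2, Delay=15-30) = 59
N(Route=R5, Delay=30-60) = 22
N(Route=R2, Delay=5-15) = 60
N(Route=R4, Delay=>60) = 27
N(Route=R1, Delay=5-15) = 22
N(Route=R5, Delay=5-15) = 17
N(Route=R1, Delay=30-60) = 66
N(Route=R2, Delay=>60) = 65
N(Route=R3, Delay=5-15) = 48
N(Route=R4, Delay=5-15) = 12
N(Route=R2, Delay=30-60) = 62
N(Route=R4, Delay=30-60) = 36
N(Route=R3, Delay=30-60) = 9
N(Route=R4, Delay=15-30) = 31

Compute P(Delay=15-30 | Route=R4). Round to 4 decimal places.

0.2925

Total with Route=R4: 12 + 31 + 36 + 27 = 106.
P(Delay=15-30 | Route=R4) = 31/106 = 0.2925.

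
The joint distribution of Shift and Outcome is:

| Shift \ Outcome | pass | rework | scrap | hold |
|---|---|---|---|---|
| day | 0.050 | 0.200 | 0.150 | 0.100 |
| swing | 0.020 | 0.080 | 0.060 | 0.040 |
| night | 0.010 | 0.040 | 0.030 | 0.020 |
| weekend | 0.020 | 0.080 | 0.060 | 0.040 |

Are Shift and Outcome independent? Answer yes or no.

Every cell satisfies P(Shift,Outcome) = P(Shift)·P(Outcome). For instance P(Shift=swing) = 0.200, P(Outcome=scrap) = 0.300, and 0.200×0.300 = 0.060 matches the joint entry. So Shift and Outcome are independent.

yes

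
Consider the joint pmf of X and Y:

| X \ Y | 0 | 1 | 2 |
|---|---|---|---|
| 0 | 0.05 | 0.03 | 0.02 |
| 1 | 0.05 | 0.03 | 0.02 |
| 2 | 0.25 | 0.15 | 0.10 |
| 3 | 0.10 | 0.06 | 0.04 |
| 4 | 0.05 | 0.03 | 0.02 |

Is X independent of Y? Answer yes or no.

yes

Every cell satisfies P(X,Y) = P(X)·P(Y). For instance P(X=0) = 0.10, P(Y=0) = 0.50, and 0.10×0.50 = 0.05 matches the joint entry. So X and Y are independent.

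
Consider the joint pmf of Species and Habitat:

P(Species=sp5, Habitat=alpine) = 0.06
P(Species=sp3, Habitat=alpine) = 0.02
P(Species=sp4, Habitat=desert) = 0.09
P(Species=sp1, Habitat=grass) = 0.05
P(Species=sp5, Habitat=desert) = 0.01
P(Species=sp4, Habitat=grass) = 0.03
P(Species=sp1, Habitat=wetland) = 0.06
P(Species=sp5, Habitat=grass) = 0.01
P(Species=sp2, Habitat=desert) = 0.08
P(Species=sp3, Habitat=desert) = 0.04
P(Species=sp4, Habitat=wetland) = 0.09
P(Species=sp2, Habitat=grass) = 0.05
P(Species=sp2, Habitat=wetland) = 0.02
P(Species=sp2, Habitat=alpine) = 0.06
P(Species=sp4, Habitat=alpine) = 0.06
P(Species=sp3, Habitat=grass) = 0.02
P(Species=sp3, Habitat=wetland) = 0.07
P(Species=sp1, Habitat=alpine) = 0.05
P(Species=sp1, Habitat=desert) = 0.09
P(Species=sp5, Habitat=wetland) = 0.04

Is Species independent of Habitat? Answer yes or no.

P(Species=sp2) = 0.21 and P(Habitat=wetland) = 0.28, so their product is 0.0588, but P(Species=sp2, Habitat=wetland) = 0.02. Since these differ, Species and Habitat are not independent.

no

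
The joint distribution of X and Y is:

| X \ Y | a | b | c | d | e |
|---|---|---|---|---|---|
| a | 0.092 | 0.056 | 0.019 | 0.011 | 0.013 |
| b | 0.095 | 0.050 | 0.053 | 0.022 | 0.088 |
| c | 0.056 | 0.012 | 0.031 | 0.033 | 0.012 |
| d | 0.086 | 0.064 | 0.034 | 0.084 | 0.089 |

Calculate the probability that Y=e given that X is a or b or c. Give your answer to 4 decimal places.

P(X=a) = 0.092 + 0.056 + 0.019 + 0.011 + 0.013 = 0.191.
P(X=b) = 0.095 + 0.050 + 0.053 + 0.022 + 0.088 = 0.308.
P(X=c) = 0.056 + 0.012 + 0.031 + 0.033 + 0.012 = 0.144.
P(X ∈ {a, b, c}) = 0.191 + 0.308 + 0.144 = 0.643; P(Y=e, X ∈ {a, b, c}) = 0.013 + 0.088 + 0.012 = 0.113.
P(Y=e | X ∈ {a, b, c}) = 0.113/0.643 = 0.1757.

0.1757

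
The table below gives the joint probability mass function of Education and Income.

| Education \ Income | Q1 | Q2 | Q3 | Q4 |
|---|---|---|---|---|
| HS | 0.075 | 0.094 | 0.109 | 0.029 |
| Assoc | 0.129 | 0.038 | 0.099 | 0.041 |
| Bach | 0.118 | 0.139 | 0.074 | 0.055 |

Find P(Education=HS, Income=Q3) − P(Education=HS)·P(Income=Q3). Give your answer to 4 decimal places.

0.0224

P(Education=HS) = 0.075 + 0.094 + 0.109 + 0.029 = 0.307.
P(Income=Q3) = 0.109 + 0.099 + 0.074 = 0.282.
P(Education=HS, Income=Q3) − P(Education=HS)P(Income=Q3) = 0.109 − 0.307×0.282 = 0.0224.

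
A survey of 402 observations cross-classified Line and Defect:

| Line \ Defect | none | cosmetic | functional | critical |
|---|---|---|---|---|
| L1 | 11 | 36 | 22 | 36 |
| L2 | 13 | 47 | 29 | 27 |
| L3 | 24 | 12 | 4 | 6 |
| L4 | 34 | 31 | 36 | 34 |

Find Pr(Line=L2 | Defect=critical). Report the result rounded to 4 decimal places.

0.2621

Total with Defect=critical: 36 + 27 + 6 + 34 = 103.
P(Line=L2 | Defect=critical) = 27/103 = 0.2621.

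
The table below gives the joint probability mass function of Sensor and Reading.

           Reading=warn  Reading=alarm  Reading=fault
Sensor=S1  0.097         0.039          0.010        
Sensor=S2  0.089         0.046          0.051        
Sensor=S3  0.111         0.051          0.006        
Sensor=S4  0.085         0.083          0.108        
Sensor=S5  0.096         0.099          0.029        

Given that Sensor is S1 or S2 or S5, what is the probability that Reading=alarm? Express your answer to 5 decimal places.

0.33094

P(Sensor=S1) = 0.097 + 0.039 + 0.010 = 0.146.
P(Sensor=S2) = 0.089 + 0.046 + 0.051 = 0.186.
P(Sensor=S5) = 0.096 + 0.099 + 0.029 = 0.224.
P(Sensor ∈ {S1, S2, S5}) = 0.146 + 0.186 + 0.224 = 0.556; P(Reading=alarm, Sensor ∈ {S1, S2, S5}) = 0.039 + 0.046 + 0.099 = 0.184.
P(Reading=alarm | Sensor ∈ {S1, S2, S5}) = 0.184/0.556 = 0.33094.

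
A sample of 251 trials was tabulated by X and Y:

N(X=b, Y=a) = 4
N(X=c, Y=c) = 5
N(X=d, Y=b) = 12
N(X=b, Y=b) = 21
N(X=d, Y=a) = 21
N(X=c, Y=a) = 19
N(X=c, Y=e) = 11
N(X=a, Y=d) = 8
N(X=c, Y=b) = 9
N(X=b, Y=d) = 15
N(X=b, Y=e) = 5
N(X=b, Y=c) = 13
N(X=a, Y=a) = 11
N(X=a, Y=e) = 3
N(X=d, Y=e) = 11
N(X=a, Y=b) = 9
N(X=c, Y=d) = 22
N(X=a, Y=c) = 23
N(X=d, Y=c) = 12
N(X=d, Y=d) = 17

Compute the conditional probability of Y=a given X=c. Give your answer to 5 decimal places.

Total with X=c: 19 + 9 + 5 + 22 + 11 = 66.
P(Y=a | X=c) = 19/66 = 0.28788.

0.28788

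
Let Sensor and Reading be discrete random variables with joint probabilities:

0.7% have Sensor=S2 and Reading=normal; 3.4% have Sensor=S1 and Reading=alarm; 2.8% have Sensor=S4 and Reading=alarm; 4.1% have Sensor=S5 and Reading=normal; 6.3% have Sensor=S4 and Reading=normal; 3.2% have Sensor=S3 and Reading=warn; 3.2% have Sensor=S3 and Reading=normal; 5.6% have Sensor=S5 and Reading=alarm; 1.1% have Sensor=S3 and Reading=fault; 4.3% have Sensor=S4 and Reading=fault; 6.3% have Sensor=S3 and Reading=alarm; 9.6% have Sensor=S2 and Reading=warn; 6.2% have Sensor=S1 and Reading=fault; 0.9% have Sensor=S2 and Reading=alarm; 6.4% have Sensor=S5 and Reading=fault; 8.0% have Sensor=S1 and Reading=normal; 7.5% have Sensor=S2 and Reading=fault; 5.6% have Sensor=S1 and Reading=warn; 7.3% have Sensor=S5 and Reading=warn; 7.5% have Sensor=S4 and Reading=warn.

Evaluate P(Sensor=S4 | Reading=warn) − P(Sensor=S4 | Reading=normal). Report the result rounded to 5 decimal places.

-0.05661

P(Reading=warn) = 0.056 + 0.096 + 0.032 + 0.075 + 0.073 = 0.332; P(Sensor=S4 | Reading=warn) = 0.075/0.332 = 0.225904.
P(Reading=normal) = 0.080 + 0.007 + 0.032 + 0.063 + 0.041 = 0.223; P(Sensor=S4 | Reading=normal) = 0.063/0.223 = 0.282511.
Difference = -0.05661.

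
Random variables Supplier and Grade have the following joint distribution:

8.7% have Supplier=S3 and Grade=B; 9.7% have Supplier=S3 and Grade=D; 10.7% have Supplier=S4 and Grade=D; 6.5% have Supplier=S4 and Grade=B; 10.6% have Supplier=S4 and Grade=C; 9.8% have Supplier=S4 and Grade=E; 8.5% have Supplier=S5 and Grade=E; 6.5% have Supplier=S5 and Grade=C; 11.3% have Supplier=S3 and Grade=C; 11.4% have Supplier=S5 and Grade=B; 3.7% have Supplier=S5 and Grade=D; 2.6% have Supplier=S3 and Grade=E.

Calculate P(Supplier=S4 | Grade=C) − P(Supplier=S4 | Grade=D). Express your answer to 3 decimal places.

-0.071

P(Grade=C) = 0.113 + 0.106 + 0.065 = 0.284; P(Supplier=S4 | Grade=C) = 0.106/0.284 = 0.3732.
P(Grade=D) = 0.097 + 0.107 + 0.037 = 0.241; P(Supplier=S4 | Grade=D) = 0.107/0.241 = 0.4440.
Difference = -0.071.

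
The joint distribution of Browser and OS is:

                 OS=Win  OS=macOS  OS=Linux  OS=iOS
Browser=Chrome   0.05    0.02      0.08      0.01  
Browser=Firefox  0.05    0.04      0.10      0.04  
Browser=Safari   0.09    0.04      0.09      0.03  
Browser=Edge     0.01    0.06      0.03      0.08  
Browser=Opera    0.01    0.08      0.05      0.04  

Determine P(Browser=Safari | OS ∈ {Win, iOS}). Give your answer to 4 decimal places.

P(OS=Win) = 0.05 + 0.05 + 0.09 + 0.01 + 0.01 = 0.21.
P(OS=iOS) = 0.01 + 0.04 + 0.03 + 0.08 + 0.04 = 0.20.
P(OS ∈ {Win, iOS}) = 0.21 + 0.20 = 0.41; P(Browser=Safari, OS ∈ {Win, iOS}) = 0.09 + 0.03 = 0.12.
P(Browser=Safari | OS ∈ {Win, iOS}) = 0.12/0.41 = 0.2927.

0.2927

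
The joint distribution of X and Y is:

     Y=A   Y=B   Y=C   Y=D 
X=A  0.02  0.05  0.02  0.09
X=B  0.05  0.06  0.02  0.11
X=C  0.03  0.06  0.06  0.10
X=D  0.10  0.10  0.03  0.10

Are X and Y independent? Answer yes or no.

P(X=D) = 0.33 and P(Y=A) = 0.20, so their product is 0.0660, but P(X=D, Y=A) = 0.10. Since these differ, X and Y are not independent.

no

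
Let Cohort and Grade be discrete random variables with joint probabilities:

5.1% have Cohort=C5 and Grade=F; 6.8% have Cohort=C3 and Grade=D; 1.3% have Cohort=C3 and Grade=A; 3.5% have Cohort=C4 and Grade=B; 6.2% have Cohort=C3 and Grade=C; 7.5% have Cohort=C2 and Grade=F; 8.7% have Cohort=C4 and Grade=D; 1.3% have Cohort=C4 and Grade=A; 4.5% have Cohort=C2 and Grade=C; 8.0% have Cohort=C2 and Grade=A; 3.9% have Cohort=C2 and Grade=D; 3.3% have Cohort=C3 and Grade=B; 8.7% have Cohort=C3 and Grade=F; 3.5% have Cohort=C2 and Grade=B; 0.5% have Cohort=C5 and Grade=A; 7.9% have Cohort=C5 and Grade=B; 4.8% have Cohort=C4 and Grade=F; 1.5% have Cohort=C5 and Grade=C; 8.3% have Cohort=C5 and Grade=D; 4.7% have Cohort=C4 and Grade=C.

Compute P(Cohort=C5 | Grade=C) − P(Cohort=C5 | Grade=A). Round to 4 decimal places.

P(Grade=C) = 0.045 + 0.062 + 0.047 + 0.015 = 0.169; P(Cohort=C5 | Grade=C) = 0.015/0.169 = 0.08876.
P(Grade=A) = 0.080 + 0.013 + 0.013 + 0.005 = 0.111; P(Cohort=C5 | Grade=A) = 0.005/0.111 = 0.04505.
Difference = 0.0437.

0.0437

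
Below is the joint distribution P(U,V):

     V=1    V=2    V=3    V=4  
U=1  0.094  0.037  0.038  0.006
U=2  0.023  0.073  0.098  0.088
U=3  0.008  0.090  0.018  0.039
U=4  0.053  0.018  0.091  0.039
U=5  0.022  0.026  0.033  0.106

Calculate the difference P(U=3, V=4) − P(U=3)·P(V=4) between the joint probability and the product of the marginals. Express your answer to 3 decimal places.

-0.004

P(U=3) = 0.008 + 0.090 + 0.018 + 0.039 = 0.155.
P(V=4) = 0.006 + 0.088 + 0.039 + 0.039 + 0.106 = 0.278.
P(U=3, V=4) − P(U=3)P(V=4) = 0.039 − 0.155×0.278 = -0.004.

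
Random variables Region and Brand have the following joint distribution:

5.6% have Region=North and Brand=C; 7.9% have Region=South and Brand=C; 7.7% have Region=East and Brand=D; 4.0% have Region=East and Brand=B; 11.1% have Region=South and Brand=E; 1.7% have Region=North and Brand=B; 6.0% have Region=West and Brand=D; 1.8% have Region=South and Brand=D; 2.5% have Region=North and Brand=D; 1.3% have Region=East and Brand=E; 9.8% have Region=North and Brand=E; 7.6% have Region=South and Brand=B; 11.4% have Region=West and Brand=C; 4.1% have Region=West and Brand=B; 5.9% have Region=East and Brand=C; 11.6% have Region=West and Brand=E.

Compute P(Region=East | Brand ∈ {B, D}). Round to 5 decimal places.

P(Brand=B) = 0.017 + 0.076 + 0.040 + 0.041 = 0.174.
P(Brand=D) = 0.025 + 0.018 + 0.077 + 0.060 = 0.180.
P(Brand ∈ {B, D}) = 0.174 + 0.180 = 0.354; P(Region=East, Brand ∈ {B, D}) = 0.040 + 0.077 = 0.117.
P(Region=East | Brand ∈ {B, D}) = 0.117/0.354 = 0.33051.

0.33051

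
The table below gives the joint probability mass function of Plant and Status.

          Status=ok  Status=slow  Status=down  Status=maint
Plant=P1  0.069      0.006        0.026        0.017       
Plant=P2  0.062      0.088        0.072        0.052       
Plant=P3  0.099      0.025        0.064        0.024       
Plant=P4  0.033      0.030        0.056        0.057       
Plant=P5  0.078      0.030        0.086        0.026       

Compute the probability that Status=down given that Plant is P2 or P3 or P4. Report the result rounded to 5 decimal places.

P(Plant=P2) = 0.062 + 0.088 + 0.072 + 0.052 = 0.274.
P(Plant=P3) = 0.099 + 0.025 + 0.064 + 0.024 = 0.212.
P(Plant=P4) = 0.033 + 0.030 + 0.056 + 0.057 = 0.176.
P(Plant ∈ {P2, P3, P4}) = 0.274 + 0.212 + 0.176 = 0.662; P(Status=down, Plant ∈ {P2, P3, P4}) = 0.072 + 0.064 + 0.056 = 0.192.
P(Status=down | Plant ∈ {P2, P3, P4}) = 0.192/0.662 = 0.29003.

0.29003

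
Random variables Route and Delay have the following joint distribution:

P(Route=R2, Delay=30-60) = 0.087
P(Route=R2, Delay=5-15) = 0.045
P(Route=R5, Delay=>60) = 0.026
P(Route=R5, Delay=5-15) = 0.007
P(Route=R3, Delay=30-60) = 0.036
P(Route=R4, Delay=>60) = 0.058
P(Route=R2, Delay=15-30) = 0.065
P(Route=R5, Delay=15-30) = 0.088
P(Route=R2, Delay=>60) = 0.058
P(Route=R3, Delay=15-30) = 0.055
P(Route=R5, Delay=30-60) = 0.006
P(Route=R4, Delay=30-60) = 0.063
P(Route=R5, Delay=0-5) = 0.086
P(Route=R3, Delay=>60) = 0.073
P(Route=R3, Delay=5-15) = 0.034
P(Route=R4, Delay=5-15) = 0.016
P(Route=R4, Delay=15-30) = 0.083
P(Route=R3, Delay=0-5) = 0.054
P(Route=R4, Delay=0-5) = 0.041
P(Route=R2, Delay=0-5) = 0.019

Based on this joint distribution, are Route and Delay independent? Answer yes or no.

no

P(Route=R5) = 0.213 and P(Delay=0-5) = 0.200, so their product is 0.04260, but P(Route=R5, Delay=0-5) = 0.086. Since these differ, Route and Delay are not independent.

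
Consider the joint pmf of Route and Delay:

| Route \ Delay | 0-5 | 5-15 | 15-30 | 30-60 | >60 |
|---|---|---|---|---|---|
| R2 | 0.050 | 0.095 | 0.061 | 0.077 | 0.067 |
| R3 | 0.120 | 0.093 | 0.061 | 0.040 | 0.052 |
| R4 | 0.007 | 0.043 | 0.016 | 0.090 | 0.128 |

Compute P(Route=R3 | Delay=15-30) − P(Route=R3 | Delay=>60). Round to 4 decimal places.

0.2315

P(Delay=15-30) = 0.061 + 0.061 + 0.016 = 0.138; P(Route=R3 | Delay=15-30) = 0.061/0.138 = 0.44203.
P(Delay=>60) = 0.067 + 0.052 + 0.128 = 0.247; P(Route=R3 | Delay=>60) = 0.052/0.247 = 0.21053.
Difference = 0.2315.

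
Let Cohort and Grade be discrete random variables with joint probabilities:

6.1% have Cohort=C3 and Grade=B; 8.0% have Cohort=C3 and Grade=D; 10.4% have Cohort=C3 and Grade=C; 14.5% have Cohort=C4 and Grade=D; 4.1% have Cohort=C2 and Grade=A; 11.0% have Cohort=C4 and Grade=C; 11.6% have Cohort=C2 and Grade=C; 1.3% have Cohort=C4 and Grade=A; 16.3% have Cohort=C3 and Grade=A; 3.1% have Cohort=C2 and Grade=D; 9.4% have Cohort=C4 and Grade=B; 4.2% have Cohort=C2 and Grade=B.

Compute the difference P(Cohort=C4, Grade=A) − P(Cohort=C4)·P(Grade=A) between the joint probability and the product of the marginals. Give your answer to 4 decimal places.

P(Cohort=C4) = 0.013 + 0.094 + 0.110 + 0.145 = 0.362.
P(Grade=A) = 0.041 + 0.163 + 0.013 = 0.217.
P(Cohort=C4, Grade=A) − P(Cohort=C4)P(Grade=A) = 0.013 − 0.362×0.217 = -0.0656.

-0.0656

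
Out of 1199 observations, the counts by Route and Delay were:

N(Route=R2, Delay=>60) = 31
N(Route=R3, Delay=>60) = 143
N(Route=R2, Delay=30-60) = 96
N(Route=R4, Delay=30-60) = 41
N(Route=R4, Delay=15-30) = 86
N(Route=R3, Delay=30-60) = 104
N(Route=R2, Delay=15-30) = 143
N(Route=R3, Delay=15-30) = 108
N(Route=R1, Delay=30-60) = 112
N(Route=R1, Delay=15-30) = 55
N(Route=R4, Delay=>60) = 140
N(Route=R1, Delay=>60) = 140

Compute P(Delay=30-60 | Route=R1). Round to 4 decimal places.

Total with Route=R1: 55 + 112 + 140 = 307.
P(Delay=30-60 | Route=R1) = 112/307 = 0.3648.

0.3648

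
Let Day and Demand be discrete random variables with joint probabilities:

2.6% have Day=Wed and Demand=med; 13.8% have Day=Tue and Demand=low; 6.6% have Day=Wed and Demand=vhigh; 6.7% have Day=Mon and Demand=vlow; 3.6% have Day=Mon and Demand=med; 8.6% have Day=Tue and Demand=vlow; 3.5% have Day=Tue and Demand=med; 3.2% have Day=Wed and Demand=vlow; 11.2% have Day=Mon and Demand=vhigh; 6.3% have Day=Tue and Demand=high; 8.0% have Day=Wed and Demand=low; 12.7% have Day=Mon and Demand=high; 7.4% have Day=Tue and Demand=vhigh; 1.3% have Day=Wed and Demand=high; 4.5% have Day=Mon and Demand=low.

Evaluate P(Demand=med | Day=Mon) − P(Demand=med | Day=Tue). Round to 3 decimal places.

0.005

P(Day=Mon) = 0.067 + 0.045 + 0.036 + 0.127 + 0.112 = 0.387; P(Demand=med | Day=Mon) = 0.036/0.387 = 0.0930.
P(Day=Tue) = 0.086 + 0.138 + 0.035 + 0.063 + 0.074 = 0.396; P(Demand=med | Day=Tue) = 0.035/0.396 = 0.0884.
Difference = 0.005.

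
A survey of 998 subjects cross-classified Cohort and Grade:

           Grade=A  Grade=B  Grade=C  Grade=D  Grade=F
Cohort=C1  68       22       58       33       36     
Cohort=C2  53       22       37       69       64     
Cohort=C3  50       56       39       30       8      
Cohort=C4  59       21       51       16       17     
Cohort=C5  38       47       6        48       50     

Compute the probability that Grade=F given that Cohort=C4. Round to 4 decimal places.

Total with Cohort=C4: 59 + 21 + 51 + 16 + 17 = 164.
P(Grade=F | Cohort=C4) = 17/164 = 0.1037.

0.1037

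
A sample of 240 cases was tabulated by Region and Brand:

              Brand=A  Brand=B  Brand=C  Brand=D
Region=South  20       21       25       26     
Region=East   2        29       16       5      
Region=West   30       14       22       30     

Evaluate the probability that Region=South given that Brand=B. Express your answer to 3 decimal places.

0.328

Total with Brand=B: 21 + 29 + 14 = 64.
P(Region=South | Brand=B) = 21/64 = 0.328.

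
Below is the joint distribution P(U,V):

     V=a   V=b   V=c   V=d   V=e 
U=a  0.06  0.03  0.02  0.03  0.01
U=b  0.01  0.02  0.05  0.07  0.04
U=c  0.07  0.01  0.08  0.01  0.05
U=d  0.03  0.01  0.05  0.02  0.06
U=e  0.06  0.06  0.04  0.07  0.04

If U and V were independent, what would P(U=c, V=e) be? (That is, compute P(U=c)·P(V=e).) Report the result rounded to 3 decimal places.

P(U=c) = 0.07 + 0.01 + 0.08 + 0.01 + 0.05 = 0.22.
P(V=e) = 0.01 + 0.04 + 0.05 + 0.06 + 0.04 = 0.20.
Product: 0.22 × 0.20 = 0.044.

0.044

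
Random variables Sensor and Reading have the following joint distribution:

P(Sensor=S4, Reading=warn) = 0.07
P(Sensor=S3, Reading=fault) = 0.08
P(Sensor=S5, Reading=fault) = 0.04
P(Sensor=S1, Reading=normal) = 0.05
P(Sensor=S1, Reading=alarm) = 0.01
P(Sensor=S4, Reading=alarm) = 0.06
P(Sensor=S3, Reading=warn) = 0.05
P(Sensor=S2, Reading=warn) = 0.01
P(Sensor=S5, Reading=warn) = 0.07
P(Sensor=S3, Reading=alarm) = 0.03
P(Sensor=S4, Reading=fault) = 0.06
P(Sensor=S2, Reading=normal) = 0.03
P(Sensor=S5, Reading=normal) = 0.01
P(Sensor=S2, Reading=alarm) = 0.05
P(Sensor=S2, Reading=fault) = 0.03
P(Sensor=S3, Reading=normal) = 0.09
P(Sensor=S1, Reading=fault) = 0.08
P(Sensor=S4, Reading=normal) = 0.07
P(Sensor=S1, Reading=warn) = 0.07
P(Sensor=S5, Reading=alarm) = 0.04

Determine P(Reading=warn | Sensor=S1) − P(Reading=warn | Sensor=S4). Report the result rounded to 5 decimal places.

0.06410

P(Sensor=S1) = 0.05 + 0.07 + 0.01 + 0.08 = 0.21; P(Reading=warn | Sensor=S1) = 0.07/0.21 = 0.333333.
P(Sensor=S4) = 0.07 + 0.07 + 0.06 + 0.06 = 0.26; P(Reading=warn | Sensor=S4) = 0.07/0.26 = 0.269231.
Difference = 0.06410.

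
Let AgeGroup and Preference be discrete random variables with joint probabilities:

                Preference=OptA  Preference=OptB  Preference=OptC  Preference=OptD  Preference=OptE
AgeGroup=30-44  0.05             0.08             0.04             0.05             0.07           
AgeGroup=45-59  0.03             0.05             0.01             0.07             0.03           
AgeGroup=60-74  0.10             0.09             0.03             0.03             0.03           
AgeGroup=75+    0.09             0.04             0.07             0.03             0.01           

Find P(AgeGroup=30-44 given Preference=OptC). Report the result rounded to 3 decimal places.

P(Preference=OptC) = 0.04 + 0.01 + 0.03 + 0.07 = 0.15.
P(AgeGroup=30-44 | Preference=OptC) = 0.04/0.15 = 0.267.

0.267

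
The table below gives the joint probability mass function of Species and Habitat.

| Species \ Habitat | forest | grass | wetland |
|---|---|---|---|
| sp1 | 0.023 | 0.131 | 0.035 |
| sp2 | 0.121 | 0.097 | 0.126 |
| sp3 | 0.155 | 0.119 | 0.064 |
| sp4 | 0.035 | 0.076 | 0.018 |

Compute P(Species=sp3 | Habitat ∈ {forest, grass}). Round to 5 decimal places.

0.36196

P(Habitat=forest) = 0.023 + 0.121 + 0.155 + 0.035 = 0.334.
P(Habitat=grass) = 0.131 + 0.097 + 0.119 + 0.076 = 0.423.
P(Habitat ∈ {forest, grass}) = 0.334 + 0.423 = 0.757; P(Species=sp3, Habitat ∈ {forest, grass}) = 0.155 + 0.119 = 0.274.
P(Species=sp3 | Habitat ∈ {forest, grass}) = 0.274/0.757 = 0.36196.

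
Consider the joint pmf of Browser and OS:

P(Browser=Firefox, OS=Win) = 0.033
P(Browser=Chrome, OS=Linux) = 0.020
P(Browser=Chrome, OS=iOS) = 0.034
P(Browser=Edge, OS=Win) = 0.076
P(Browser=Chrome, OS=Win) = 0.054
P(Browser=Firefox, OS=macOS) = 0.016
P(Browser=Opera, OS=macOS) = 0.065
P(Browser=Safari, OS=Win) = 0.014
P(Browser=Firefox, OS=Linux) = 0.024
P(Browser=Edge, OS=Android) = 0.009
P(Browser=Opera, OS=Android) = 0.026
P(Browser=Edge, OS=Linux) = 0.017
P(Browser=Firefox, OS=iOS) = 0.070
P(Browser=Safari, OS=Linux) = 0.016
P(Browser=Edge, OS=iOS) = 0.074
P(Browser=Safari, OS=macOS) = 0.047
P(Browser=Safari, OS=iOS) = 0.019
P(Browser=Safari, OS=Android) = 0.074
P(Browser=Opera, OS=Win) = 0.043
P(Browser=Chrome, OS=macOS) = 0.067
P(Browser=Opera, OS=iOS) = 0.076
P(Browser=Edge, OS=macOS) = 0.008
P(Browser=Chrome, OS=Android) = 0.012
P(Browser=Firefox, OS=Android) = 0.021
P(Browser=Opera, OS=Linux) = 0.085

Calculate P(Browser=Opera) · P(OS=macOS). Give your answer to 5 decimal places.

P(Browser=Opera) = 0.043 + 0.065 + 0.085 + 0.076 + 0.026 = 0.295.
P(OS=macOS) = 0.067 + 0.016 + 0.047 + 0.008 + 0.065 = 0.203.
Product: 0.295 × 0.203 = 0.05989.

0.05989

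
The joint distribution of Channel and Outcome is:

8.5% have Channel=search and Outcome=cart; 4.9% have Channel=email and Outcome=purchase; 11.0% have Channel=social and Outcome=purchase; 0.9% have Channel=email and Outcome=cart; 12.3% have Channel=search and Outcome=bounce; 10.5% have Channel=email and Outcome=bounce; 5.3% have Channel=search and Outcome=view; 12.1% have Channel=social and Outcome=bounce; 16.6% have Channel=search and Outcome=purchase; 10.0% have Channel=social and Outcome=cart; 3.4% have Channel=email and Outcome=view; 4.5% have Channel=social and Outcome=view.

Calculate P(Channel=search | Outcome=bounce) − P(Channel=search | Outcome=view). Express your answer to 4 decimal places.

-0.0491

P(Outcome=bounce) = 0.105 + 0.123 + 0.121 = 0.349; P(Channel=search | Outcome=bounce) = 0.123/0.349 = 0.35244.
P(Outcome=view) = 0.034 + 0.053 + 0.045 = 0.132; P(Channel=search | Outcome=view) = 0.053/0.132 = 0.40152.
Difference = -0.0491.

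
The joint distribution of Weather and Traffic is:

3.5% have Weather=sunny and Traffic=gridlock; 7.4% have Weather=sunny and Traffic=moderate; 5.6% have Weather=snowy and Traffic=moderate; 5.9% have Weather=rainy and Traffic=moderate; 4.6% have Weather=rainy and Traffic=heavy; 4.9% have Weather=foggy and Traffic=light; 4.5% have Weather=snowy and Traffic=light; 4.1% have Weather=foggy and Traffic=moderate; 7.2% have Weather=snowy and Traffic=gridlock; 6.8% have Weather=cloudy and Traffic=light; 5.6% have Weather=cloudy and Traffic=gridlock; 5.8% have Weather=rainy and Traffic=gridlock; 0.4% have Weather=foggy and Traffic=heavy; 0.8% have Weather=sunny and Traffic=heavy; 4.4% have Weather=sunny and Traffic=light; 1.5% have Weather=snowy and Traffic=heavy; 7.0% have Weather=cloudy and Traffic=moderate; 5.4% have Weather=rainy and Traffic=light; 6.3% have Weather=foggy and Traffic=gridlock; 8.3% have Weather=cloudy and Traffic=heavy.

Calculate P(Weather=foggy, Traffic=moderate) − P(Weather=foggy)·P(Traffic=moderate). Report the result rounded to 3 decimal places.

-0.006

P(Weather=foggy) = 0.049 + 0.041 + 0.004 + 0.063 = 0.157.
P(Traffic=moderate) = 0.074 + 0.070 + 0.059 + 0.056 + 0.041 = 0.300.
P(Weather=foggy, Traffic=moderate) − P(Weather=foggy)P(Traffic=moderate) = 0.041 − 0.157×0.300 = -0.006.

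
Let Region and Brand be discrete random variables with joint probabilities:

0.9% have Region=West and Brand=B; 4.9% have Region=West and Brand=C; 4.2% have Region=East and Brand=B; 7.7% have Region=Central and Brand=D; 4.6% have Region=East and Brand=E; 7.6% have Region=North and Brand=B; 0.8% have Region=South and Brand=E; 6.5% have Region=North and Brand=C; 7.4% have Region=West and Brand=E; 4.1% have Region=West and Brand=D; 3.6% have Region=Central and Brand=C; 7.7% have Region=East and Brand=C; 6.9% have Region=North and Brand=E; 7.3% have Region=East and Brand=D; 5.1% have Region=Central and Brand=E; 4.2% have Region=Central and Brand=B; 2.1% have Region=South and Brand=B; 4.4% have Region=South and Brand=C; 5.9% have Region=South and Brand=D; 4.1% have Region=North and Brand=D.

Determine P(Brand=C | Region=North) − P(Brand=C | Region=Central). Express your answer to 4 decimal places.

0.0842

P(Region=North) = 0.076 + 0.065 + 0.041 + 0.069 = 0.251; P(Brand=C | Region=North) = 0.065/0.251 = 0.25896.
P(Region=Central) = 0.042 + 0.036 + 0.077 + 0.051 = 0.206; P(Brand=C | Region=Central) = 0.036/0.206 = 0.17476.
Difference = 0.0842.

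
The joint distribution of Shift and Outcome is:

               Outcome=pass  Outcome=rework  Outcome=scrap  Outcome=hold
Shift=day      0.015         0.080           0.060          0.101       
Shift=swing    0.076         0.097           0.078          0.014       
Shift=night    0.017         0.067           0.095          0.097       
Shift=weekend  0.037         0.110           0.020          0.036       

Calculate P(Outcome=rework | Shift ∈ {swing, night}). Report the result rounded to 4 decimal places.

P(Shift=swing) = 0.076 + 0.097 + 0.078 + 0.014 = 0.265.
P(Shift=night) = 0.017 + 0.067 + 0.095 + 0.097 = 0.276.
P(Shift ∈ {swing, night}) = 0.265 + 0.276 = 0.541; P(Outcome=rework, Shift ∈ {swing, night}) = 0.097 + 0.067 = 0.164.
P(Outcome=rework | Shift ∈ {swing, night}) = 0.164/0.541 = 0.3031.

0.3031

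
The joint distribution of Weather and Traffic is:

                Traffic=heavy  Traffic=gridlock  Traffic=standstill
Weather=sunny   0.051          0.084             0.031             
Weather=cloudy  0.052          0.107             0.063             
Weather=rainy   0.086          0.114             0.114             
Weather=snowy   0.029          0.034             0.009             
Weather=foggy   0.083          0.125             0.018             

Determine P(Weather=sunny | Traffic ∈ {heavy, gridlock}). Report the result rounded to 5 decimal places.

0.17647

P(Traffic=heavy) = 0.051 + 0.052 + 0.086 + 0.029 + 0.083 = 0.301.
P(Traffic=gridlock) = 0.084 + 0.107 + 0.114 + 0.034 + 0.125 = 0.464.
P(Traffic ∈ {heavy, gridlock}) = 0.301 + 0.464 = 0.765; P(Weather=sunny, Traffic ∈ {heavy, gridlock}) = 0.051 + 0.084 = 0.135.
P(Weather=sunny | Traffic ∈ {heavy, gridlock}) = 0.135/0.765 = 0.17647.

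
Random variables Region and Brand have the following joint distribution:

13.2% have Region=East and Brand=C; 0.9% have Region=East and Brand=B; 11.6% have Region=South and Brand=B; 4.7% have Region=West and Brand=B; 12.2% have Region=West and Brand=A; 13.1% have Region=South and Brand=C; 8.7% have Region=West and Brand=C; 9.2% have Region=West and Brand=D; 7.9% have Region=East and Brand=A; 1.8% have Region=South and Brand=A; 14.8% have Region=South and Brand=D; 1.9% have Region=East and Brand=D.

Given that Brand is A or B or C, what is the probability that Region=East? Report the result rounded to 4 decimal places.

P(Brand=A) = 0.018 + 0.079 + 0.122 = 0.219.
P(Brand=B) = 0.116 + 0.009 + 0.047 = 0.172.
P(Brand=C) = 0.131 + 0.132 + 0.087 = 0.350.
P(Brand ∈ {A, B, C}) = 0.219 + 0.172 + 0.350 = 0.741; P(Region=East, Brand ∈ {A, B, C}) = 0.079 + 0.009 + 0.132 = 0.220.
P(Region=East | Brand ∈ {A, B, C}) = 0.220/0.741 = 0.2969.

0.2969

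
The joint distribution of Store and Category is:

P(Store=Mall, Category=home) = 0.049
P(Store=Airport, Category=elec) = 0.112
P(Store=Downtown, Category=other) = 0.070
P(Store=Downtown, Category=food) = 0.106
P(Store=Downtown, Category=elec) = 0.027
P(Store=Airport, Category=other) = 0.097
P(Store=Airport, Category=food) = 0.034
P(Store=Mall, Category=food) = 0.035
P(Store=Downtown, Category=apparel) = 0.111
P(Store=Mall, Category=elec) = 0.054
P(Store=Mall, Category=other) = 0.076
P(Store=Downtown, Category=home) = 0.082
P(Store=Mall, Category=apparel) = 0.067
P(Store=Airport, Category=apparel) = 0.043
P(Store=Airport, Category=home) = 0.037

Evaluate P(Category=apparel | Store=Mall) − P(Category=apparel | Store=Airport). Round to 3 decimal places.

0.105

P(Store=Mall) = 0.035 + 0.067 + 0.054 + 0.049 + 0.076 = 0.281; P(Category=apparel | Store=Mall) = 0.067/0.281 = 0.2384.
P(Store=Airport) = 0.034 + 0.043 + 0.112 + 0.037 + 0.097 = 0.323; P(Category=apparel | Store=Airport) = 0.043/0.323 = 0.1331.
Difference = 0.105.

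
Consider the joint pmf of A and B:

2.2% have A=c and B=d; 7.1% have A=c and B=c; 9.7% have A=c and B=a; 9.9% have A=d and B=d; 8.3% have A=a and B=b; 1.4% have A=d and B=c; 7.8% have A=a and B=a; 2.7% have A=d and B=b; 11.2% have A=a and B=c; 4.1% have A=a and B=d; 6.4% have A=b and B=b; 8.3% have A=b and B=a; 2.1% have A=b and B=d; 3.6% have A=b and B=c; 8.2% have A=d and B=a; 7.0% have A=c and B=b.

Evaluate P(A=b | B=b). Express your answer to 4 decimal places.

0.2623

P(B=b) = 0.083 + 0.064 + 0.070 + 0.027 = 0.244.
P(A=b | B=b) = 0.064/0.244 = 0.2623.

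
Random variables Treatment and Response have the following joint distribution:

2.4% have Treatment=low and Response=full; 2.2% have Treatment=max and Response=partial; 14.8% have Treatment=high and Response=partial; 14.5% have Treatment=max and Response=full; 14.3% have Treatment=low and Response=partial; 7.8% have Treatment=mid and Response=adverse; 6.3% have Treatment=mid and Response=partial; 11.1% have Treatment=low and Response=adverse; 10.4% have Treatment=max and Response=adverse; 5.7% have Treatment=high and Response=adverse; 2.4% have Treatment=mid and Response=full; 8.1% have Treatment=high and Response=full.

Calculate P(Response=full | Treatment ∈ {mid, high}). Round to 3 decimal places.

0.233

P(Treatment=mid) = 0.063 + 0.024 + 0.078 = 0.165.
P(Treatment=high) = 0.148 + 0.081 + 0.057 = 0.286.
P(Treatment ∈ {mid, high}) = 0.165 + 0.286 = 0.451; P(Response=full, Treatment ∈ {mid, high}) = 0.024 + 0.081 = 0.105.
P(Response=full | Treatment ∈ {mid, high}) = 0.105/0.451 = 0.233.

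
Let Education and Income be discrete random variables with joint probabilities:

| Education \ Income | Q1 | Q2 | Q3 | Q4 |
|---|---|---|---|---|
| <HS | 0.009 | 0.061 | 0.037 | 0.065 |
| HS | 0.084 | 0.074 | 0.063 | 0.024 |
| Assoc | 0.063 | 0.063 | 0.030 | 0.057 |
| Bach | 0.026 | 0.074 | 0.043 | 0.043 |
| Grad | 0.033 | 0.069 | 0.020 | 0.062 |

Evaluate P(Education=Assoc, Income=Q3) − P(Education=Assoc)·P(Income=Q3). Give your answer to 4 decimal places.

-0.0111

P(Education=Assoc) = 0.063 + 0.063 + 0.030 + 0.057 = 0.213.
P(Income=Q3) = 0.037 + 0.063 + 0.030 + 0.043 + 0.020 = 0.193.
P(Education=Assoc, Income=Q3) − P(Education=Assoc)P(Income=Q3) = 0.030 − 0.213×0.193 = -0.0111.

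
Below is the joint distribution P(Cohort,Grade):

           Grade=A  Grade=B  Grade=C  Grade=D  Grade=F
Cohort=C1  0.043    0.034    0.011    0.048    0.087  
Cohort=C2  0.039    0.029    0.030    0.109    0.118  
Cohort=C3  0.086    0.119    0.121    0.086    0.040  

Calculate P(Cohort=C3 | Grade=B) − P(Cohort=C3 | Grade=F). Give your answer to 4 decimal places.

0.4906

P(Grade=B) = 0.034 + 0.029 + 0.119 = 0.182; P(Cohort=C3 | Grade=B) = 0.119/0.182 = 0.65385.
P(Grade=F) = 0.087 + 0.118 + 0.040 = 0.245; P(Cohort=C3 | Grade=F) = 0.040/0.245 = 0.16327.
Difference = 0.4906.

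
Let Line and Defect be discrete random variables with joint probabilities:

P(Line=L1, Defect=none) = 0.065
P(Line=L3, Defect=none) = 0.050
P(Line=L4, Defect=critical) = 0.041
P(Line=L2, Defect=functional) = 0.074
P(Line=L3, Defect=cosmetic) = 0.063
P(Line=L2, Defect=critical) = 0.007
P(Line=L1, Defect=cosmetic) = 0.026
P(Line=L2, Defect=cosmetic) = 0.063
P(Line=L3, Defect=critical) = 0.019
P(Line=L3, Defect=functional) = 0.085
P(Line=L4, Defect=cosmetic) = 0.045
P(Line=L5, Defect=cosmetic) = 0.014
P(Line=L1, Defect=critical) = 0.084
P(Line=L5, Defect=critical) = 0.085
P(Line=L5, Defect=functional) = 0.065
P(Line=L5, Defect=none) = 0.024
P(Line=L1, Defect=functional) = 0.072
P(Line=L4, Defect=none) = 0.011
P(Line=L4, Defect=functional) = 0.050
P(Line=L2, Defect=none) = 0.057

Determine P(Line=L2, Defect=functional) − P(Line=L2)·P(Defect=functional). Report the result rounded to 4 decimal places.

P(Line=L2) = 0.057 + 0.063 + 0.074 + 0.007 = 0.201.
P(Defect=functional) = 0.072 + 0.074 + 0.085 + 0.050 + 0.065 = 0.346.
P(Line=L2, Defect=functional) − P(Line=L2)P(Defect=functional) = 0.074 − 0.201×0.346 = 0.0045.

0.0045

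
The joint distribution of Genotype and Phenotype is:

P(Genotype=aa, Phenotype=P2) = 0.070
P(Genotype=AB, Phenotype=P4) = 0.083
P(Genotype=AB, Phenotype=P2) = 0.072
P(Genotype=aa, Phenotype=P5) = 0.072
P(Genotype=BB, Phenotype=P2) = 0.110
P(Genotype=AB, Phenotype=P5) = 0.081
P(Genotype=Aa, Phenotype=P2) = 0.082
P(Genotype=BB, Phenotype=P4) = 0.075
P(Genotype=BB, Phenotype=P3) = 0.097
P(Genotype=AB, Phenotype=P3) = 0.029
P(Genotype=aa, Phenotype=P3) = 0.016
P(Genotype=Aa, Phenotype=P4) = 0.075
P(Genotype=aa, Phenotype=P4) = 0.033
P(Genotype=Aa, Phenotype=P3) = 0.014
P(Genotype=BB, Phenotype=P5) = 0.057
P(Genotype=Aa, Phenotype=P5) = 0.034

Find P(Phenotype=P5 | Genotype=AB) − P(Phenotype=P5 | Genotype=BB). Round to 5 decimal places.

0.13752

P(Genotype=AB) = 0.072 + 0.029 + 0.083 + 0.081 = 0.265; P(Phenotype=P5 | Genotype=AB) = 0.081/0.265 = 0.305660.
P(Genotype=BB) = 0.110 + 0.097 + 0.075 + 0.057 = 0.339; P(Phenotype=P5 | Genotype=BB) = 0.057/0.339 = 0.168142.
Difference = 0.13752.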